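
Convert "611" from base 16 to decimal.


Input: "611" in base 16
Positional expansion:
  Digit '6' (value 6) x 16^2 = 1536
  Digit '1' (value 1) x 16^1 = 16
  Digit '1' (value 1) x 16^0 = 1
Sum = 1553

1553


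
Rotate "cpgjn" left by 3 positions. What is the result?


Input: "cpgjn", rotate left by 3
First 3 characters: "cpg"
Remaining characters: "jn"
Concatenate remaining + first: "jn" + "cpg" = "jncpg"

jncpg


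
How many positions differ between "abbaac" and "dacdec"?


Comparing "abbaac" and "dacdec" position by position:
  Position 0: 'a' vs 'd' => DIFFER
  Position 1: 'b' vs 'a' => DIFFER
  Position 2: 'b' vs 'c' => DIFFER
  Position 3: 'a' vs 'd' => DIFFER
  Position 4: 'a' vs 'e' => DIFFER
  Position 5: 'c' vs 'c' => same
Positions that differ: 5

5


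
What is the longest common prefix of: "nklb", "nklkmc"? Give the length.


Words: nklb, nklkmc
  Position 0: all 'n' => match
  Position 1: all 'k' => match
  Position 2: all 'l' => match
  Position 3: ('b', 'k') => mismatch, stop
LCP = "nkl" (length 3)

3


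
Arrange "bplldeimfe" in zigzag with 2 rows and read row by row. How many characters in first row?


Zigzag "bplldeimfe" into 2 rows:
Placing characters:
  'b' => row 0
  'p' => row 1
  'l' => row 0
  'l' => row 1
  'd' => row 0
  'e' => row 1
  'i' => row 0
  'm' => row 1
  'f' => row 0
  'e' => row 1
Rows:
  Row 0: "bldif"
  Row 1: "pleme"
First row length: 5

5


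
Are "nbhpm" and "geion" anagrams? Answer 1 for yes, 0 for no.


Strings: "nbhpm", "geion"
Sorted first:  bhmnp
Sorted second: egino
Differ at position 0: 'b' vs 'e' => not anagrams

0


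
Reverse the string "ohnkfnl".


Input: ohnkfnl
Reading characters right to left:
  Position 6: 'l'
  Position 5: 'n'
  Position 4: 'f'
  Position 3: 'k'
  Position 2: 'n'
  Position 1: 'h'
  Position 0: 'o'
Reversed: lnfknho

lnfknho


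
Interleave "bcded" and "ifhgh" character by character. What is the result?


Interleaving "bcded" and "ifhgh":
  Position 0: 'b' from first, 'i' from second => "bi"
  Position 1: 'c' from first, 'f' from second => "cf"
  Position 2: 'd' from first, 'h' from second => "dh"
  Position 3: 'e' from first, 'g' from second => "eg"
  Position 4: 'd' from first, 'h' from second => "dh"
Result: bicfdhegdh

bicfdhegdh


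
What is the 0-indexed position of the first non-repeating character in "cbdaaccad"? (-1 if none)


Input: cbdaaccad
Character frequencies:
  'a': 3
  'b': 1
  'c': 3
  'd': 2
Scanning left to right for freq == 1:
  Position 0 ('c'): freq=3, skip
  Position 1 ('b'): unique! => answer = 1

1


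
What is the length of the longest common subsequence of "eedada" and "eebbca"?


LCS of "eedada" and "eebbca"
DP table:
           e    e    b    b    c    a
      0    0    0    0    0    0    0
  e   0    1    1    1    1    1    1
  e   0    1    2    2    2    2    2
  d   0    1    2    2    2    2    2
  a   0    1    2    2    2    2    3
  d   0    1    2    2    2    2    3
  a   0    1    2    2    2    2    3
LCS length = dp[6][6] = 3

3


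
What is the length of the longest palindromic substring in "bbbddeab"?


Input: "bbbddeab"
Checking substrings for palindromes:
  [0:3] "bbb" (len 3) => palindrome
  [0:2] "bb" (len 2) => palindrome
  [1:3] "bb" (len 2) => palindrome
  [3:5] "dd" (len 2) => palindrome
Longest palindromic substring: "bbb" with length 3

3


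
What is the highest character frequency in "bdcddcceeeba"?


Input: bdcddcceeeba
Character counts:
  'a': 1
  'b': 2
  'c': 3
  'd': 3
  'e': 3
Maximum frequency: 3

3


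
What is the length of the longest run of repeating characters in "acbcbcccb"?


Input: "acbcbcccb"
Scanning for longest run:
  Position 1 ('c'): new char, reset run to 1
  Position 2 ('b'): new char, reset run to 1
  Position 3 ('c'): new char, reset run to 1
  Position 4 ('b'): new char, reset run to 1
  Position 5 ('c'): new char, reset run to 1
  Position 6 ('c'): continues run of 'c', length=2
  Position 7 ('c'): continues run of 'c', length=3
  Position 8 ('b'): new char, reset run to 1
Longest run: 'c' with length 3

3


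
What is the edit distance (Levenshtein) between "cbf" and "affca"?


Computing edit distance: "cbf" -> "affca"
DP table:
           a    f    f    c    a
      0    1    2    3    4    5
  c   1    1    2    3    3    4
  b   2    2    2    3    4    4
  f   3    3    2    2    3    4
Edit distance = dp[3][5] = 4

4


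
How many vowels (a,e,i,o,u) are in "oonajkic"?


Input: oonajkic
Checking each character:
  'o' at position 0: vowel (running total: 1)
  'o' at position 1: vowel (running total: 2)
  'n' at position 2: consonant
  'a' at position 3: vowel (running total: 3)
  'j' at position 4: consonant
  'k' at position 5: consonant
  'i' at position 6: vowel (running total: 4)
  'c' at position 7: consonant
Total vowels: 4

4


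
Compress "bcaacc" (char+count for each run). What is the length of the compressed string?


Input: bcaacc
Runs:
  'b' x 1 => "b1"
  'c' x 1 => "c1"
  'a' x 2 => "a2"
  'c' x 2 => "c2"
Compressed: "b1c1a2c2"
Compressed length: 8

8


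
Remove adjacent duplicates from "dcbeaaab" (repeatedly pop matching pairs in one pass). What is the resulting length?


Input: dcbeaaab
Stack-based adjacent duplicate removal:
  Read 'd': push. Stack: d
  Read 'c': push. Stack: dc
  Read 'b': push. Stack: dcb
  Read 'e': push. Stack: dcbe
  Read 'a': push. Stack: dcbea
  Read 'a': matches stack top 'a' => pop. Stack: dcbe
  Read 'a': push. Stack: dcbea
  Read 'b': push. Stack: dcbeab
Final stack: "dcbeab" (length 6)

6


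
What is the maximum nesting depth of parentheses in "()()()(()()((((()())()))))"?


Input: "()()()(()()((((()())()))))"
Tracking depth:
  Position 0 '(': depth becomes 1
  Position 1 ')': depth becomes 0
  Position 2 '(': depth becomes 1
  Position 3 ')': depth becomes 0
  Position 4 '(': depth becomes 1
  Position 5 ')': depth becomes 0
  Position 6 '(': depth becomes 1
  Position 7 '(': depth becomes 2
  Position 8 ')': depth becomes 1
  Position 9 '(': depth becomes 2
  Position 10 ')': depth becomes 1
  Position 11 '(': depth becomes 2
  Position 12 '(': depth becomes 3
  Position 13 '(': depth becomes 4
  Position 14 '(': depth becomes 5
  Position 15 '(': depth becomes 6
  Position 16 ')': depth becomes 5
  Position 17 '(': depth becomes 6
  Position 18 ')': depth becomes 5
  Position 19 ')': depth becomes 4
  Position 20 '(': depth becomes 5
  Position 21 ')': depth becomes 4
  Position 22 ')': depth becomes 3
  Position 23 ')': depth becomes 2
  Position 24 ')': depth becomes 1
  Position 25 ')': depth becomes 0
Maximum depth reached: 6

6


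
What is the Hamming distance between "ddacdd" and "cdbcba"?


Comparing "ddacdd" and "cdbcba" position by position:
  Position 0: 'd' vs 'c' => differ
  Position 1: 'd' vs 'd' => same
  Position 2: 'a' vs 'b' => differ
  Position 3: 'c' vs 'c' => same
  Position 4: 'd' vs 'b' => differ
  Position 5: 'd' vs 'a' => differ
Total differences (Hamming distance): 4

4


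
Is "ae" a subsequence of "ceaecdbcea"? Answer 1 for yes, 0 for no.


Check if "ae" is a subsequence of "ceaecdbcea"
Greedy scan:
  Position 0 ('c'): no match needed
  Position 1 ('e'): no match needed
  Position 2 ('a'): matches sub[0] = 'a'
  Position 3 ('e'): matches sub[1] = 'e'
  Position 4 ('c'): no match needed
  Position 5 ('d'): no match needed
  Position 6 ('b'): no match needed
  Position 7 ('c'): no match needed
  Position 8 ('e'): no match needed
  Position 9 ('a'): no match needed
All 2 characters matched => is a subsequence

1


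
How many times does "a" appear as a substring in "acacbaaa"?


Searching for "a" in "acacbaaa"
Scanning each position:
  Position 0: "a" => MATCH
  Position 1: "c" => no
  Position 2: "a" => MATCH
  Position 3: "c" => no
  Position 4: "b" => no
  Position 5: "a" => MATCH
  Position 6: "a" => MATCH
  Position 7: "a" => MATCH
Total occurrences: 5

5


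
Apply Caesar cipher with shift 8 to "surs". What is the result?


Caesar cipher: shift "surs" by 8
  's' (pos 18) + 8 = pos 0 = 'a'
  'u' (pos 20) + 8 = pos 2 = 'c'
  'r' (pos 17) + 8 = pos 25 = 'z'
  's' (pos 18) + 8 = pos 0 = 'a'
Result: acza

acza


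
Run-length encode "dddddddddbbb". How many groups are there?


Input: dddddddddbbb
Scanning for consecutive runs:
  Group 1: 'd' x 9 (positions 0-8)
  Group 2: 'b' x 3 (positions 9-11)
Total groups: 2

2


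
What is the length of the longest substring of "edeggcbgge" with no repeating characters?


Input: "edeggcbgge"
Sliding window (track last position of each char):
  Position 0 ('e'): window [0,0] length 1 -- new best
  Position 1 ('d'): window [0,1] length 2 -- new best
  Position 2 ('e'): repeat (last at 0), move window start to 1
  Position 2 ('e'): window [1,2] length 2
  Position 3 ('g'): window [1,3] length 3 -- new best
  Position 4 ('g'): repeat (last at 3), move window start to 4
  Position 4 ('g'): window [4,4] length 1
  Position 5 ('c'): window [4,5] length 2
  Position 6 ('b'): window [4,6] length 3
  Position 7 ('g'): repeat (last at 4), move window start to 5
  Position 7 ('g'): window [5,7] length 3
  Position 8 ('g'): repeat (last at 7), move window start to 8
  Position 8 ('g'): window [8,8] length 1
  Position 9 ('e'): window [8,9] length 2
Longest substring with no repeats: "deg" with length 3

3


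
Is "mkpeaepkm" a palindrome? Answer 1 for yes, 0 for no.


Input: mkpeaepkm
Reversed: mkpeaepkm
  Compare pos 0 ('m') with pos 8 ('m'): match
  Compare pos 1 ('k') with pos 7 ('k'): match
  Compare pos 2 ('p') with pos 6 ('p'): match
  Compare pos 3 ('e') with pos 5 ('e'): match
Result: palindrome

1


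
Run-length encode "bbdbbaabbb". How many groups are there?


Input: bbdbbaabbb
Scanning for consecutive runs:
  Group 1: 'b' x 2 (positions 0-1)
  Group 2: 'd' x 1 (positions 2-2)
  Group 3: 'b' x 2 (positions 3-4)
  Group 4: 'a' x 2 (positions 5-6)
  Group 5: 'b' x 3 (positions 7-9)
Total groups: 5

5


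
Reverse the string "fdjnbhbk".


Input: fdjnbhbk
Reading characters right to left:
  Position 7: 'k'
  Position 6: 'b'
  Position 5: 'h'
  Position 4: 'b'
  Position 3: 'n'
  Position 2: 'j'
  Position 1: 'd'
  Position 0: 'f'
Reversed: kbhbnjdf

kbhbnjdf


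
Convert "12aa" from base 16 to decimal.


Input: "12aa" in base 16
Positional expansion:
  Digit '1' (value 1) x 16^3 = 4096
  Digit '2' (value 2) x 16^2 = 512
  Digit 'a' (value 10) x 16^1 = 160
  Digit 'a' (value 10) x 16^0 = 10
Sum = 4778

4778


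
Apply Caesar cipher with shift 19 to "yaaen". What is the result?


Caesar cipher: shift "yaaen" by 19
  'y' (pos 24) + 19 = pos 17 = 'r'
  'a' (pos 0) + 19 = pos 19 = 't'
  'a' (pos 0) + 19 = pos 19 = 't'
  'e' (pos 4) + 19 = pos 23 = 'x'
  'n' (pos 13) + 19 = pos 6 = 'g'
Result: rttxg

rttxg


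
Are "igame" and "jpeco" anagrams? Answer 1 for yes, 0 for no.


Strings: "igame", "jpeco"
Sorted first:  aegim
Sorted second: cejop
Differ at position 0: 'a' vs 'c' => not anagrams

0


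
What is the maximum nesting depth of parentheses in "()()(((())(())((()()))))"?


Input: "()()(((())(())((()()))))"
Tracking depth:
  Position 0 '(': depth becomes 1
  Position 1 ')': depth becomes 0
  Position 2 '(': depth becomes 1
  Position 3 ')': depth becomes 0
  Position 4 '(': depth becomes 1
  Position 5 '(': depth becomes 2
  Position 6 '(': depth becomes 3
  Position 7 '(': depth becomes 4
  Position 8 ')': depth becomes 3
  Position 9 ')': depth becomes 2
  Position 10 '(': depth becomes 3
  Position 11 '(': depth becomes 4
  Position 12 ')': depth becomes 3
  Position 13 ')': depth becomes 2
  Position 14 '(': depth becomes 3
  Position 15 '(': depth becomes 4
  Position 16 '(': depth becomes 5
  Position 17 ')': depth becomes 4
  Position 18 '(': depth becomes 5
  Position 19 ')': depth becomes 4
  Position 20 ')': depth becomes 3
  Position 21 ')': depth becomes 2
  Position 22 ')': depth becomes 1
  Position 23 ')': depth becomes 0
Maximum depth reached: 5

5


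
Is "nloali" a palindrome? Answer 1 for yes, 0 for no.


Input: nloali
Reversed: ilaoln
  Compare pos 0 ('n') with pos 5 ('i'): MISMATCH
  Compare pos 1 ('l') with pos 4 ('l'): match
  Compare pos 2 ('o') with pos 3 ('a'): MISMATCH
Result: not a palindrome

0


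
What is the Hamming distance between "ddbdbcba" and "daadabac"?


Comparing "ddbdbcba" and "daadabac" position by position:
  Position 0: 'd' vs 'd' => same
  Position 1: 'd' vs 'a' => differ
  Position 2: 'b' vs 'a' => differ
  Position 3: 'd' vs 'd' => same
  Position 4: 'b' vs 'a' => differ
  Position 5: 'c' vs 'b' => differ
  Position 6: 'b' vs 'a' => differ
  Position 7: 'a' vs 'c' => differ
Total differences (Hamming distance): 6

6


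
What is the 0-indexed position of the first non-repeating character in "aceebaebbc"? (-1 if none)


Input: aceebaebbc
Character frequencies:
  'a': 2
  'b': 3
  'c': 2
  'e': 3
Scanning left to right for freq == 1:
  Position 0 ('a'): freq=2, skip
  Position 1 ('c'): freq=2, skip
  Position 2 ('e'): freq=3, skip
  Position 3 ('e'): freq=3, skip
  Position 4 ('b'): freq=3, skip
  Position 5 ('a'): freq=2, skip
  Position 6 ('e'): freq=3, skip
  Position 7 ('b'): freq=3, skip
  Position 8 ('b'): freq=3, skip
  Position 9 ('c'): freq=2, skip
  No unique character found => answer = -1

-1


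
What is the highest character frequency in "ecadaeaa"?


Input: ecadaeaa
Character counts:
  'a': 4
  'c': 1
  'd': 1
  'e': 2
Maximum frequency: 4

4


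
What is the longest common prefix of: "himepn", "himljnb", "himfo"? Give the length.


Words: himepn, himljnb, himfo
  Position 0: all 'h' => match
  Position 1: all 'i' => match
  Position 2: all 'm' => match
  Position 3: ('e', 'l', 'f') => mismatch, stop
LCP = "him" (length 3)

3


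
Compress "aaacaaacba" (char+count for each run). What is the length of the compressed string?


Input: aaacaaacba
Runs:
  'a' x 3 => "a3"
  'c' x 1 => "c1"
  'a' x 3 => "a3"
  'c' x 1 => "c1"
  'b' x 1 => "b1"
  'a' x 1 => "a1"
Compressed: "a3c1a3c1b1a1"
Compressed length: 12

12


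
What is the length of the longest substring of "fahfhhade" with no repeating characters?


Input: "fahfhhade"
Sliding window (track last position of each char):
  Position 0 ('f'): window [0,0] length 1 -- new best
  Position 1 ('a'): window [0,1] length 2 -- new best
  Position 2 ('h'): window [0,2] length 3 -- new best
  Position 3 ('f'): repeat (last at 0), move window start to 1
  Position 3 ('f'): window [1,3] length 3
  Position 4 ('h'): repeat (last at 2), move window start to 3
  Position 4 ('h'): window [3,4] length 2
  Position 5 ('h'): repeat (last at 4), move window start to 5
  Position 5 ('h'): window [5,5] length 1
  Position 6 ('a'): window [5,6] length 2
  Position 7 ('d'): window [5,7] length 3
  Position 8 ('e'): window [5,8] length 4 -- new best
Longest substring with no repeats: "hade" with length 4

4


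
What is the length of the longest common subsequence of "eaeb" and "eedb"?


LCS of "eaeb" and "eedb"
DP table:
           e    e    d    b
      0    0    0    0    0
  e   0    1    1    1    1
  a   0    1    1    1    1
  e   0    1    2    2    2
  b   0    1    2    2    3
LCS length = dp[4][4] = 3

3


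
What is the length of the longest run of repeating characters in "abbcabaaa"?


Input: "abbcabaaa"
Scanning for longest run:
  Position 1 ('b'): new char, reset run to 1
  Position 2 ('b'): continues run of 'b', length=2
  Position 3 ('c'): new char, reset run to 1
  Position 4 ('a'): new char, reset run to 1
  Position 5 ('b'): new char, reset run to 1
  Position 6 ('a'): new char, reset run to 1
  Position 7 ('a'): continues run of 'a', length=2
  Position 8 ('a'): continues run of 'a', length=3
Longest run: 'a' with length 3

3


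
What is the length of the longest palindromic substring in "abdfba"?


Input: "abdfba"
Checking substrings for palindromes:
  No multi-char palindromic substrings found
Longest palindromic substring: "a" with length 1

1


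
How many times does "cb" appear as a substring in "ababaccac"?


Searching for "cb" in "ababaccac"
Scanning each position:
  Position 0: "ab" => no
  Position 1: "ba" => no
  Position 2: "ab" => no
  Position 3: "ba" => no
  Position 4: "ac" => no
  Position 5: "cc" => no
  Position 6: "ca" => no
  Position 7: "ac" => no
Total occurrences: 0

0


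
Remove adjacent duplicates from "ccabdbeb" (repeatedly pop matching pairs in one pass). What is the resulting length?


Input: ccabdbeb
Stack-based adjacent duplicate removal:
  Read 'c': push. Stack: c
  Read 'c': matches stack top 'c' => pop. Stack: (empty)
  Read 'a': push. Stack: a
  Read 'b': push. Stack: ab
  Read 'd': push. Stack: abd
  Read 'b': push. Stack: abdb
  Read 'e': push. Stack: abdbe
  Read 'b': push. Stack: abdbeb
Final stack: "abdbeb" (length 6)

6


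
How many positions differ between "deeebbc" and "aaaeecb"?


Comparing "deeebbc" and "aaaeecb" position by position:
  Position 0: 'd' vs 'a' => DIFFER
  Position 1: 'e' vs 'a' => DIFFER
  Position 2: 'e' vs 'a' => DIFFER
  Position 3: 'e' vs 'e' => same
  Position 4: 'b' vs 'e' => DIFFER
  Position 5: 'b' vs 'c' => DIFFER
  Position 6: 'c' vs 'b' => DIFFER
Positions that differ: 6

6


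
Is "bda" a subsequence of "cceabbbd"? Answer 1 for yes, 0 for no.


Check if "bda" is a subsequence of "cceabbbd"
Greedy scan:
  Position 0 ('c'): no match needed
  Position 1 ('c'): no match needed
  Position 2 ('e'): no match needed
  Position 3 ('a'): no match needed
  Position 4 ('b'): matches sub[0] = 'b'
  Position 5 ('b'): no match needed
  Position 6 ('b'): no match needed
  Position 7 ('d'): matches sub[1] = 'd'
Only matched 2/3 characters => not a subsequence

0


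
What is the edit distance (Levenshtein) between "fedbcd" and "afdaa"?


Computing edit distance: "fedbcd" -> "afdaa"
DP table:
           a    f    d    a    a
      0    1    2    3    4    5
  f   1    1    1    2    3    4
  e   2    2    2    2    3    4
  d   3    3    3    2    3    4
  b   4    4    4    3    3    4
  c   5    5    5    4    4    4
  d   6    6    6    5    5    5
Edit distance = dp[6][5] = 5

5


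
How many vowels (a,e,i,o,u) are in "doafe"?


Input: doafe
Checking each character:
  'd' at position 0: consonant
  'o' at position 1: vowel (running total: 1)
  'a' at position 2: vowel (running total: 2)
  'f' at position 3: consonant
  'e' at position 4: vowel (running total: 3)
Total vowels: 3

3


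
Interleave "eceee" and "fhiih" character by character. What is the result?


Interleaving "eceee" and "fhiih":
  Position 0: 'e' from first, 'f' from second => "ef"
  Position 1: 'c' from first, 'h' from second => "ch"
  Position 2: 'e' from first, 'i' from second => "ei"
  Position 3: 'e' from first, 'i' from second => "ei"
  Position 4: 'e' from first, 'h' from second => "eh"
Result: efcheieieh

efcheieieh


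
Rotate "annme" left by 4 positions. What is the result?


Input: "annme", rotate left by 4
First 4 characters: "annm"
Remaining characters: "e"
Concatenate remaining + first: "e" + "annm" = "eannm"

eannm


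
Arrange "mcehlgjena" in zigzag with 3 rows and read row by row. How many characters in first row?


Zigzag "mcehlgjena" into 3 rows:
Placing characters:
  'm' => row 0
  'c' => row 1
  'e' => row 2
  'h' => row 1
  'l' => row 0
  'g' => row 1
  'j' => row 2
  'e' => row 1
  'n' => row 0
  'a' => row 1
Rows:
  Row 0: "mln"
  Row 1: "chgea"
  Row 2: "ej"
First row length: 3

3


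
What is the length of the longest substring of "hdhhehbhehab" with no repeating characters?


Input: "hdhhehbhehab"
Sliding window (track last position of each char):
  Position 0 ('h'): window [0,0] length 1 -- new best
  Position 1 ('d'): window [0,1] length 2 -- new best
  Position 2 ('h'): repeat (last at 0), move window start to 1
  Position 2 ('h'): window [1,2] length 2
  Position 3 ('h'): repeat (last at 2), move window start to 3
  Position 3 ('h'): window [3,3] length 1
  Position 4 ('e'): window [3,4] length 2
  Position 5 ('h'): repeat (last at 3), move window start to 4
  Position 5 ('h'): window [4,5] length 2
  Position 6 ('b'): window [4,6] length 3 -- new best
  Position 7 ('h'): repeat (last at 5), move window start to 6
  Position 7 ('h'): window [6,7] length 2
  Position 8 ('e'): window [6,8] length 3
  Position 9 ('h'): repeat (last at 7), move window start to 8
  Position 9 ('h'): window [8,9] length 2
  Position 10 ('a'): window [8,10] length 3
  Position 11 ('b'): window [8,11] length 4 -- new best
Longest substring with no repeats: "ehab" with length 4

4


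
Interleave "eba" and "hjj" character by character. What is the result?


Interleaving "eba" and "hjj":
  Position 0: 'e' from first, 'h' from second => "eh"
  Position 1: 'b' from first, 'j' from second => "bj"
  Position 2: 'a' from first, 'j' from second => "aj"
Result: ehbjaj

ehbjaj


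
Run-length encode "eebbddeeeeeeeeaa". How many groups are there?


Input: eebbddeeeeeeeeaa
Scanning for consecutive runs:
  Group 1: 'e' x 2 (positions 0-1)
  Group 2: 'b' x 2 (positions 2-3)
  Group 3: 'd' x 2 (positions 4-5)
  Group 4: 'e' x 8 (positions 6-13)
  Group 5: 'a' x 2 (positions 14-15)
Total groups: 5

5


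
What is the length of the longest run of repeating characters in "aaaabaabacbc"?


Input: "aaaabaabacbc"
Scanning for longest run:
  Position 1 ('a'): continues run of 'a', length=2
  Position 2 ('a'): continues run of 'a', length=3
  Position 3 ('a'): continues run of 'a', length=4
  Position 4 ('b'): new char, reset run to 1
  Position 5 ('a'): new char, reset run to 1
  Position 6 ('a'): continues run of 'a', length=2
  Position 7 ('b'): new char, reset run to 1
  Position 8 ('a'): new char, reset run to 1
  Position 9 ('c'): new char, reset run to 1
  Position 10 ('b'): new char, reset run to 1
  Position 11 ('c'): new char, reset run to 1
Longest run: 'a' with length 4

4


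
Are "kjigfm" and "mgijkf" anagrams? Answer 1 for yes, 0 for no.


Strings: "kjigfm", "mgijkf"
Sorted first:  fgijkm
Sorted second: fgijkm
Sorted forms match => anagrams

1


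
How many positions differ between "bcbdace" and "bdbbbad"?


Comparing "bcbdace" and "bdbbbad" position by position:
  Position 0: 'b' vs 'b' => same
  Position 1: 'c' vs 'd' => DIFFER
  Position 2: 'b' vs 'b' => same
  Position 3: 'd' vs 'b' => DIFFER
  Position 4: 'a' vs 'b' => DIFFER
  Position 5: 'c' vs 'a' => DIFFER
  Position 6: 'e' vs 'd' => DIFFER
Positions that differ: 5

5


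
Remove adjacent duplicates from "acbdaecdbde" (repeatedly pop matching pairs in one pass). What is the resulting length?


Input: acbdaecdbde
Stack-based adjacent duplicate removal:
  Read 'a': push. Stack: a
  Read 'c': push. Stack: ac
  Read 'b': push. Stack: acb
  Read 'd': push. Stack: acbd
  Read 'a': push. Stack: acbda
  Read 'e': push. Stack: acbdae
  Read 'c': push. Stack: acbdaec
  Read 'd': push. Stack: acbdaecd
  Read 'b': push. Stack: acbdaecdb
  Read 'd': push. Stack: acbdaecdbd
  Read 'e': push. Stack: acbdaecdbde
Final stack: "acbdaecdbde" (length 11)

11


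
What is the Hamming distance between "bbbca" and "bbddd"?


Comparing "bbbca" and "bbddd" position by position:
  Position 0: 'b' vs 'b' => same
  Position 1: 'b' vs 'b' => same
  Position 2: 'b' vs 'd' => differ
  Position 3: 'c' vs 'd' => differ
  Position 4: 'a' vs 'd' => differ
Total differences (Hamming distance): 3

3


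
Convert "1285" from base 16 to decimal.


Input: "1285" in base 16
Positional expansion:
  Digit '1' (value 1) x 16^3 = 4096
  Digit '2' (value 2) x 16^2 = 512
  Digit '8' (value 8) x 16^1 = 128
  Digit '5' (value 5) x 16^0 = 5
Sum = 4741

4741


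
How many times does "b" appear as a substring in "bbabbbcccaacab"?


Searching for "b" in "bbabbbcccaacab"
Scanning each position:
  Position 0: "b" => MATCH
  Position 1: "b" => MATCH
  Position 2: "a" => no
  Position 3: "b" => MATCH
  Position 4: "b" => MATCH
  Position 5: "b" => MATCH
  Position 6: "c" => no
  Position 7: "c" => no
  Position 8: "c" => no
  Position 9: "a" => no
  Position 10: "a" => no
  Position 11: "c" => no
  Position 12: "a" => no
  Position 13: "b" => MATCH
Total occurrences: 6

6


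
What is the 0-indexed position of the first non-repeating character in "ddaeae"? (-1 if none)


Input: ddaeae
Character frequencies:
  'a': 2
  'd': 2
  'e': 2
Scanning left to right for freq == 1:
  Position 0 ('d'): freq=2, skip
  Position 1 ('d'): freq=2, skip
  Position 2 ('a'): freq=2, skip
  Position 3 ('e'): freq=2, skip
  Position 4 ('a'): freq=2, skip
  Position 5 ('e'): freq=2, skip
  No unique character found => answer = -1

-1


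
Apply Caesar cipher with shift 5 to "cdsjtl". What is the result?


Caesar cipher: shift "cdsjtl" by 5
  'c' (pos 2) + 5 = pos 7 = 'h'
  'd' (pos 3) + 5 = pos 8 = 'i'
  's' (pos 18) + 5 = pos 23 = 'x'
  'j' (pos 9) + 5 = pos 14 = 'o'
  't' (pos 19) + 5 = pos 24 = 'y'
  'l' (pos 11) + 5 = pos 16 = 'q'
Result: hixoyq

hixoyq


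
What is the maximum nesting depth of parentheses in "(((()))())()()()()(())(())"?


Input: "(((()))())()()()()(())(())"
Tracking depth:
  Position 0 '(': depth becomes 1
  Position 1 '(': depth becomes 2
  Position 2 '(': depth becomes 3
  Position 3 '(': depth becomes 4
  Position 4 ')': depth becomes 3
  Position 5 ')': depth becomes 2
  Position 6 ')': depth becomes 1
  Position 7 '(': depth becomes 2
  Position 8 ')': depth becomes 1
  Position 9 ')': depth becomes 0
  Position 10 '(': depth becomes 1
  Position 11 ')': depth becomes 0
  Position 12 '(': depth becomes 1
  Position 13 ')': depth becomes 0
  Position 14 '(': depth becomes 1
  Position 15 ')': depth becomes 0
  Position 16 '(': depth becomes 1
  Position 17 ')': depth becomes 0
  Position 18 '(': depth becomes 1
  Position 19 '(': depth becomes 2
  Position 20 ')': depth becomes 1
  Position 21 ')': depth becomes 0
  Position 22 '(': depth becomes 1
  Position 23 '(': depth becomes 2
  Position 24 ')': depth becomes 1
  Position 25 ')': depth becomes 0
Maximum depth reached: 4

4


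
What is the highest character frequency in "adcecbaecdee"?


Input: adcecbaecdee
Character counts:
  'a': 2
  'b': 1
  'c': 3
  'd': 2
  'e': 4
Maximum frequency: 4

4


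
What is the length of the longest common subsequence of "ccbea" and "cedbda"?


LCS of "ccbea" and "cedbda"
DP table:
           c    e    d    b    d    a
      0    0    0    0    0    0    0
  c   0    1    1    1    1    1    1
  c   0    1    1    1    1    1    1
  b   0    1    1    1    2    2    2
  e   0    1    2    2    2    2    2
  a   0    1    2    2    2    2    3
LCS length = dp[5][6] = 3

3


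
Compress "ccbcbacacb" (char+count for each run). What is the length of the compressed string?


Input: ccbcbacacb
Runs:
  'c' x 2 => "c2"
  'b' x 1 => "b1"
  'c' x 1 => "c1"
  'b' x 1 => "b1"
  'a' x 1 => "a1"
  'c' x 1 => "c1"
  'a' x 1 => "a1"
  'c' x 1 => "c1"
  'b' x 1 => "b1"
Compressed: "c2b1c1b1a1c1a1c1b1"
Compressed length: 18

18


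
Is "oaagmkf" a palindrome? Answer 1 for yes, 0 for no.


Input: oaagmkf
Reversed: fkmgaao
  Compare pos 0 ('o') with pos 6 ('f'): MISMATCH
  Compare pos 1 ('a') with pos 5 ('k'): MISMATCH
  Compare pos 2 ('a') with pos 4 ('m'): MISMATCH
Result: not a palindrome

0


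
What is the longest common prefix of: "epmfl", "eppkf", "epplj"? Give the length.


Words: epmfl, eppkf, epplj
  Position 0: all 'e' => match
  Position 1: all 'p' => match
  Position 2: ('m', 'p', 'p') => mismatch, stop
LCP = "ep" (length 2)

2


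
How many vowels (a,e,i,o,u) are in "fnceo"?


Input: fnceo
Checking each character:
  'f' at position 0: consonant
  'n' at position 1: consonant
  'c' at position 2: consonant
  'e' at position 3: vowel (running total: 1)
  'o' at position 4: vowel (running total: 2)
Total vowels: 2

2


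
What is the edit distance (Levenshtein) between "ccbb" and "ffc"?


Computing edit distance: "ccbb" -> "ffc"
DP table:
           f    f    c
      0    1    2    3
  c   1    1    2    2
  c   2    2    2    2
  b   3    3    3    3
  b   4    4    4    4
Edit distance = dp[4][3] = 4

4


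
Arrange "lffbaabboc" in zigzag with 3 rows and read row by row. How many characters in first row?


Zigzag "lffbaabboc" into 3 rows:
Placing characters:
  'l' => row 0
  'f' => row 1
  'f' => row 2
  'b' => row 1
  'a' => row 0
  'a' => row 1
  'b' => row 2
  'b' => row 1
  'o' => row 0
  'c' => row 1
Rows:
  Row 0: "lao"
  Row 1: "fbabc"
  Row 2: "fb"
First row length: 3

3


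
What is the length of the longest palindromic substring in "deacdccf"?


Input: "deacdccf"
Checking substrings for palindromes:
  [3:6] "cdc" (len 3) => palindrome
  [5:7] "cc" (len 2) => palindrome
Longest palindromic substring: "cdc" with length 3

3


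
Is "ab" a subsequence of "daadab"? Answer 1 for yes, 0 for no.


Check if "ab" is a subsequence of "daadab"
Greedy scan:
  Position 0 ('d'): no match needed
  Position 1 ('a'): matches sub[0] = 'a'
  Position 2 ('a'): no match needed
  Position 3 ('d'): no match needed
  Position 4 ('a'): no match needed
  Position 5 ('b'): matches sub[1] = 'b'
All 2 characters matched => is a subsequence

1


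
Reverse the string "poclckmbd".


Input: poclckmbd
Reading characters right to left:
  Position 8: 'd'
  Position 7: 'b'
  Position 6: 'm'
  Position 5: 'k'
  Position 4: 'c'
  Position 3: 'l'
  Position 2: 'c'
  Position 1: 'o'
  Position 0: 'p'
Reversed: dbmkclcop

dbmkclcop


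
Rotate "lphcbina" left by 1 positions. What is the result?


Input: "lphcbina", rotate left by 1
First 1 characters: "l"
Remaining characters: "phcbina"
Concatenate remaining + first: "phcbina" + "l" = "phcbinal"

phcbinal


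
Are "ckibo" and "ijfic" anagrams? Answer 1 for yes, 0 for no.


Strings: "ckibo", "ijfic"
Sorted first:  bciko
Sorted second: cfiij
Differ at position 0: 'b' vs 'c' => not anagrams

0


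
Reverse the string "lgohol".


Input: lgohol
Reading characters right to left:
  Position 5: 'l'
  Position 4: 'o'
  Position 3: 'h'
  Position 2: 'o'
  Position 1: 'g'
  Position 0: 'l'
Reversed: lohogl

lohogl


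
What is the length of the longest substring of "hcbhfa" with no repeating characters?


Input: "hcbhfa"
Sliding window (track last position of each char):
  Position 0 ('h'): window [0,0] length 1 -- new best
  Position 1 ('c'): window [0,1] length 2 -- new best
  Position 2 ('b'): window [0,2] length 3 -- new best
  Position 3 ('h'): repeat (last at 0), move window start to 1
  Position 3 ('h'): window [1,3] length 3
  Position 4 ('f'): window [1,4] length 4 -- new best
  Position 5 ('a'): window [1,5] length 5 -- new best
Longest substring with no repeats: "cbhfa" with length 5

5


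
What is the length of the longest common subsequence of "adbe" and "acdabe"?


LCS of "adbe" and "acdabe"
DP table:
           a    c    d    a    b    e
      0    0    0    0    0    0    0
  a   0    1    1    1    1    1    1
  d   0    1    1    2    2    2    2
  b   0    1    1    2    2    3    3
  e   0    1    1    2    2    3    4
LCS length = dp[4][6] = 4

4


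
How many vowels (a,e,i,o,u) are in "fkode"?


Input: fkode
Checking each character:
  'f' at position 0: consonant
  'k' at position 1: consonant
  'o' at position 2: vowel (running total: 1)
  'd' at position 3: consonant
  'e' at position 4: vowel (running total: 2)
Total vowels: 2

2


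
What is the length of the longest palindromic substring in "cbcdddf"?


Input: "cbcdddf"
Checking substrings for palindromes:
  [0:3] "cbc" (len 3) => palindrome
  [3:6] "ddd" (len 3) => palindrome
  [3:5] "dd" (len 2) => palindrome
  [4:6] "dd" (len 2) => palindrome
Longest palindromic substring: "cbc" with length 3

3


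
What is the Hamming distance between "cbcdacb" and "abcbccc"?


Comparing "cbcdacb" and "abcbccc" position by position:
  Position 0: 'c' vs 'a' => differ
  Position 1: 'b' vs 'b' => same
  Position 2: 'c' vs 'c' => same
  Position 3: 'd' vs 'b' => differ
  Position 4: 'a' vs 'c' => differ
  Position 5: 'c' vs 'c' => same
  Position 6: 'b' vs 'c' => differ
Total differences (Hamming distance): 4

4


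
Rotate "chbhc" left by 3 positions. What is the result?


Input: "chbhc", rotate left by 3
First 3 characters: "chb"
Remaining characters: "hc"
Concatenate remaining + first: "hc" + "chb" = "hcchb"

hcchb


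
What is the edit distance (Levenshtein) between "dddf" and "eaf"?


Computing edit distance: "dddf" -> "eaf"
DP table:
           e    a    f
      0    1    2    3
  d   1    1    2    3
  d   2    2    2    3
  d   3    3    3    3
  f   4    4    4    3
Edit distance = dp[4][3] = 3

3


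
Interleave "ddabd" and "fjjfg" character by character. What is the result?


Interleaving "ddabd" and "fjjfg":
  Position 0: 'd' from first, 'f' from second => "df"
  Position 1: 'd' from first, 'j' from second => "dj"
  Position 2: 'a' from first, 'j' from second => "aj"
  Position 3: 'b' from first, 'f' from second => "bf"
  Position 4: 'd' from first, 'g' from second => "dg"
Result: dfdjajbfdg

dfdjajbfdg


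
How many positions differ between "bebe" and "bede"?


Comparing "bebe" and "bede" position by position:
  Position 0: 'b' vs 'b' => same
  Position 1: 'e' vs 'e' => same
  Position 2: 'b' vs 'd' => DIFFER
  Position 3: 'e' vs 'e' => same
Positions that differ: 1

1


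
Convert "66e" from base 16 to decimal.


Input: "66e" in base 16
Positional expansion:
  Digit '6' (value 6) x 16^2 = 1536
  Digit '6' (value 6) x 16^1 = 96
  Digit 'e' (value 14) x 16^0 = 14
Sum = 1646

1646


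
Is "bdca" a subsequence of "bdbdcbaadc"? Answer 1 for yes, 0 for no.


Check if "bdca" is a subsequence of "bdbdcbaadc"
Greedy scan:
  Position 0 ('b'): matches sub[0] = 'b'
  Position 1 ('d'): matches sub[1] = 'd'
  Position 2 ('b'): no match needed
  Position 3 ('d'): no match needed
  Position 4 ('c'): matches sub[2] = 'c'
  Position 5 ('b'): no match needed
  Position 6 ('a'): matches sub[3] = 'a'
  Position 7 ('a'): no match needed
  Position 8 ('d'): no match needed
  Position 9 ('c'): no match needed
All 4 characters matched => is a subsequence

1


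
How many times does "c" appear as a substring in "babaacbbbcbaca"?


Searching for "c" in "babaacbbbcbaca"
Scanning each position:
  Position 0: "b" => no
  Position 1: "a" => no
  Position 2: "b" => no
  Position 3: "a" => no
  Position 4: "a" => no
  Position 5: "c" => MATCH
  Position 6: "b" => no
  Position 7: "b" => no
  Position 8: "b" => no
  Position 9: "c" => MATCH
  Position 10: "b" => no
  Position 11: "a" => no
  Position 12: "c" => MATCH
  Position 13: "a" => no
Total occurrences: 3

3


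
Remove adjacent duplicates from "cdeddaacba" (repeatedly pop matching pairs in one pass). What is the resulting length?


Input: cdeddaacba
Stack-based adjacent duplicate removal:
  Read 'c': push. Stack: c
  Read 'd': push. Stack: cd
  Read 'e': push. Stack: cde
  Read 'd': push. Stack: cded
  Read 'd': matches stack top 'd' => pop. Stack: cde
  Read 'a': push. Stack: cdea
  Read 'a': matches stack top 'a' => pop. Stack: cde
  Read 'c': push. Stack: cdec
  Read 'b': push. Stack: cdecb
  Read 'a': push. Stack: cdecba
Final stack: "cdecba" (length 6)

6


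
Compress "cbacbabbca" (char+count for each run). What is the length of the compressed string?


Input: cbacbabbca
Runs:
  'c' x 1 => "c1"
  'b' x 1 => "b1"
  'a' x 1 => "a1"
  'c' x 1 => "c1"
  'b' x 1 => "b1"
  'a' x 1 => "a1"
  'b' x 2 => "b2"
  'c' x 1 => "c1"
  'a' x 1 => "a1"
Compressed: "c1b1a1c1b1a1b2c1a1"
Compressed length: 18

18


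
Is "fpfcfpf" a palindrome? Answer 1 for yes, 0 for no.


Input: fpfcfpf
Reversed: fpfcfpf
  Compare pos 0 ('f') with pos 6 ('f'): match
  Compare pos 1 ('p') with pos 5 ('p'): match
  Compare pos 2 ('f') with pos 4 ('f'): match
Result: palindrome

1


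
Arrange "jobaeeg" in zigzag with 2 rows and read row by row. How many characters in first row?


Zigzag "jobaeeg" into 2 rows:
Placing characters:
  'j' => row 0
  'o' => row 1
  'b' => row 0
  'a' => row 1
  'e' => row 0
  'e' => row 1
  'g' => row 0
Rows:
  Row 0: "jbeg"
  Row 1: "oae"
First row length: 4

4


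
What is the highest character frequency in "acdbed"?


Input: acdbed
Character counts:
  'a': 1
  'b': 1
  'c': 1
  'd': 2
  'e': 1
Maximum frequency: 2

2


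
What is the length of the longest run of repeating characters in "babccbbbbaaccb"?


Input: "babccbbbbaaccb"
Scanning for longest run:
  Position 1 ('a'): new char, reset run to 1
  Position 2 ('b'): new char, reset run to 1
  Position 3 ('c'): new char, reset run to 1
  Position 4 ('c'): continues run of 'c', length=2
  Position 5 ('b'): new char, reset run to 1
  Position 6 ('b'): continues run of 'b', length=2
  Position 7 ('b'): continues run of 'b', length=3
  Position 8 ('b'): continues run of 'b', length=4
  Position 9 ('a'): new char, reset run to 1
  Position 10 ('a'): continues run of 'a', length=2
  Position 11 ('c'): new char, reset run to 1
  Position 12 ('c'): continues run of 'c', length=2
  Position 13 ('b'): new char, reset run to 1
Longest run: 'b' with length 4

4


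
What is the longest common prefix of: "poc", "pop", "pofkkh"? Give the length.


Words: poc, pop, pofkkh
  Position 0: all 'p' => match
  Position 1: all 'o' => match
  Position 2: ('c', 'p', 'f') => mismatch, stop
LCP = "po" (length 2)

2


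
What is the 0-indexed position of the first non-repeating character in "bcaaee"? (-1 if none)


Input: bcaaee
Character frequencies:
  'a': 2
  'b': 1
  'c': 1
  'e': 2
Scanning left to right for freq == 1:
  Position 0 ('b'): unique! => answer = 0

0


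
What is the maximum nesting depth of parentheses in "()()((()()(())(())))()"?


Input: "()()((()()(())(())))()"
Tracking depth:
  Position 0 '(': depth becomes 1
  Position 1 ')': depth becomes 0
  Position 2 '(': depth becomes 1
  Position 3 ')': depth becomes 0
  Position 4 '(': depth becomes 1
  Position 5 '(': depth becomes 2
  Position 6 '(': depth becomes 3
  Position 7 ')': depth becomes 2
  Position 8 '(': depth becomes 3
  Position 9 ')': depth becomes 2
  Position 10 '(': depth becomes 3
  Position 11 '(': depth becomes 4
  Position 12 ')': depth becomes 3
  Position 13 ')': depth becomes 2
  Position 14 '(': depth becomes 3
  Position 15 '(': depth becomes 4
  Position 16 ')': depth becomes 3
  Position 17 ')': depth becomes 2
  Position 18 ')': depth becomes 1
  Position 19 ')': depth becomes 0
  Position 20 '(': depth becomes 1
  Position 21 ')': depth becomes 0
Maximum depth reached: 4

4


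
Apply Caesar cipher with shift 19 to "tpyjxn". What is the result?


Caesar cipher: shift "tpyjxn" by 19
  't' (pos 19) + 19 = pos 12 = 'm'
  'p' (pos 15) + 19 = pos 8 = 'i'
  'y' (pos 24) + 19 = pos 17 = 'r'
  'j' (pos 9) + 19 = pos 2 = 'c'
  'x' (pos 23) + 19 = pos 16 = 'q'
  'n' (pos 13) + 19 = pos 6 = 'g'
Result: mircqg

mircqg


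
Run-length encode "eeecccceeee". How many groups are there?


Input: eeecccceeee
Scanning for consecutive runs:
  Group 1: 'e' x 3 (positions 0-2)
  Group 2: 'c' x 4 (positions 3-6)
  Group 3: 'e' x 4 (positions 7-10)
Total groups: 3

3


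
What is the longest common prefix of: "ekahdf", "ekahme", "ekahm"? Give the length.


Words: ekahdf, ekahme, ekahm
  Position 0: all 'e' => match
  Position 1: all 'k' => match
  Position 2: all 'a' => match
  Position 3: all 'h' => match
  Position 4: ('d', 'm', 'm') => mismatch, stop
LCP = "ekah" (length 4)

4


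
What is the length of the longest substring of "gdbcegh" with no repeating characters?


Input: "gdbcegh"
Sliding window (track last position of each char):
  Position 0 ('g'): window [0,0] length 1 -- new best
  Position 1 ('d'): window [0,1] length 2 -- new best
  Position 2 ('b'): window [0,2] length 3 -- new best
  Position 3 ('c'): window [0,3] length 4 -- new best
  Position 4 ('e'): window [0,4] length 5 -- new best
  Position 5 ('g'): repeat (last at 0), move window start to 1
  Position 5 ('g'): window [1,5] length 5
  Position 6 ('h'): window [1,6] length 6 -- new best
Longest substring with no repeats: "dbcegh" with length 6

6
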